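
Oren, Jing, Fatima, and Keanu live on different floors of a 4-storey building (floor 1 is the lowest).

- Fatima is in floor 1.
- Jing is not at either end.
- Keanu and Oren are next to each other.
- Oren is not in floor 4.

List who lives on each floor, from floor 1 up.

From clue 1: Fatima → floor 1.
From clues 1–2: Jing is in {2,3}.
From clues 1–3: Jing → floor 2.
From clues 1–4: Oren → floor 3, Keanu → floor 4.

Fatima, Jing, Oren, Keanu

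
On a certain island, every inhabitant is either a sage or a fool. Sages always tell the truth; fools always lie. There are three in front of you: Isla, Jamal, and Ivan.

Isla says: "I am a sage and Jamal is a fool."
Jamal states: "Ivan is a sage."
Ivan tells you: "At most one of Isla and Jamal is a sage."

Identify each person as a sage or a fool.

Consider Isla. Suppose Isla is a sage.
Then no assignment of the remaining roles makes every statement match its speaker's type — contradiction.
So Isla is a fool.
With that fixed, Ivan's statement is true, so Ivan is a sage.
With that fixed, Jamal's statement is true, so Jamal is a sage.

Isla: fool, Jamal: sage, Ivan: sage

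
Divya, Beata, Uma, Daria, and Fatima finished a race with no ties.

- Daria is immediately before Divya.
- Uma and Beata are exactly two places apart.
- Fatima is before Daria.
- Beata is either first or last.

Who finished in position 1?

Beata

With clue 1, Divya is ruled out for place 1.
With clues 1–2, Fatima is ruled out for place 1.
With clues 1–3, Daria is ruled out for place 1.
With clues 1–4, Uma is ruled out for place 1.
So place 1 is Beata.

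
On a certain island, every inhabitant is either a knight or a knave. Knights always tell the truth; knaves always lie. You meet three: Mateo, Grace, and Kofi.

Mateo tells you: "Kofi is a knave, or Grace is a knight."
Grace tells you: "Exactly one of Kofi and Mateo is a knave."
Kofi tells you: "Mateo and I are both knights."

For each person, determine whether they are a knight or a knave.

Mateo: knight, Grace: knight, Kofi: knave

Consider Mateo. Suppose Mateo is a knave.
Then no assignment of the remaining roles makes every statement match its speaker's type — contradiction.
So Mateo is a knight.
Consider Grace. Suppose Grace is a knave.
Then no assignment of the remaining roles makes every statement match its speaker's type — contradiction.
So Grace is a knight.
Consider Kofi. Suppose Kofi is a knight.
Then Grace's statement comes out false, contradicting Grace being a knight.
So Kofi is a knave.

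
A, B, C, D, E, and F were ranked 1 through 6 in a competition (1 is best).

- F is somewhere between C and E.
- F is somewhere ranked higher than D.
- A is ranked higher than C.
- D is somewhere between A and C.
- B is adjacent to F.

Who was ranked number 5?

D

With clues 1–2, F is ruled out for rank 5.
With clues 1–4, A and E are ruled out for rank 5.
With clues 1–5, B and C are ruled out for rank 5.
So rank 5 is D.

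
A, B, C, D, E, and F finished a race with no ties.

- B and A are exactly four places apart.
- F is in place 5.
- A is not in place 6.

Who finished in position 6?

B

With clues 1–2, C, D, E, and F are ruled out for place 6.
With clues 1–3, A is ruled out for place 6.
So place 6 is B.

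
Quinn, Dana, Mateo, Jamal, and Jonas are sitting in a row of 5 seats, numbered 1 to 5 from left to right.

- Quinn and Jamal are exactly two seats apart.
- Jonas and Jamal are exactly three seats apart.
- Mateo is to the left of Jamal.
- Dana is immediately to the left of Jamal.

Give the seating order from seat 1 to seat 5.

From clues 1–2: Quinn is in {2,3,4}.
From clues 1–4: Mateo → seat 1, Jonas → seat 2, Quinn → seat 3, Dana → seat 4, Jamal → seat 5.

Mateo, Jonas, Quinn, Dana, Jamal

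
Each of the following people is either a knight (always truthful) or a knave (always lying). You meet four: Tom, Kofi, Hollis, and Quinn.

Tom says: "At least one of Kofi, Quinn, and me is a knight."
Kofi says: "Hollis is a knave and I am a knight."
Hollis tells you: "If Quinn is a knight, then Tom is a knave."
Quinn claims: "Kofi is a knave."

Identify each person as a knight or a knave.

Consider Tom. Suppose Tom is a knave.
Then no assignment of the remaining roles makes every statement match its speaker's type — contradiction.
So Tom is a knight.
Consider Kofi. Suppose Kofi is a knight.
Then no assignment of the remaining roles makes every statement match its speaker's type — contradiction.
So Kofi is a knave.
With that fixed, Quinn's statement is true, so Quinn is a knight.
With that fixed, Hollis's statement is false, so Hollis is a knave.

Tom: knight, Kofi: knave, Hollis: knave, Quinn: knight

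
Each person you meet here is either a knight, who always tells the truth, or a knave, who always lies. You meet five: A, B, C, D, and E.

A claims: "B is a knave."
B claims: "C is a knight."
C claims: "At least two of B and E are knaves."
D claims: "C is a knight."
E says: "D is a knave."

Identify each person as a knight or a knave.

A: knight, B: knave, C: knave, D: knave, E: knight

Consider A. Suppose A is a knave.
Then no assignment of the remaining roles makes every statement match its speaker's type — contradiction.
So A is a knight.
Consider B. Suppose B is a knight.
Then A's statement comes out false, contradicting A being a knight.
So B is a knave.
Consider C. Suppose C is a knight.
Then B's statement comes out true, contradicting B being a knave.
So C is a knave.
With that fixed, D's statement is false, so D is a knave.
With that fixed, E's statement is true, so E is a knight.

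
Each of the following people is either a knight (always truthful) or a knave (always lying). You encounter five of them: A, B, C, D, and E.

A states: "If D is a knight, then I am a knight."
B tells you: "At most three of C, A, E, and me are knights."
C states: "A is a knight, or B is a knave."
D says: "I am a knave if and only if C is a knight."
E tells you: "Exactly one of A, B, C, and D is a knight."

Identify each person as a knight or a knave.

Consider A. Suppose A is a knight.
Then no assignment of the remaining roles makes every statement match its speaker's type — contradiction.
So A is a knave.
With that fixed, B's statement is true, so B is a knight.
With that fixed, C's statement is false, so C is a knave.
Consider D. Suppose D is a knave.
Then A's statement comes out true, contradicting A being a knave.
So D is a knight.
With that fixed, E's statement is false, so E is a knave.

A: knave, B: knight, C: knave, D: knight, E: knave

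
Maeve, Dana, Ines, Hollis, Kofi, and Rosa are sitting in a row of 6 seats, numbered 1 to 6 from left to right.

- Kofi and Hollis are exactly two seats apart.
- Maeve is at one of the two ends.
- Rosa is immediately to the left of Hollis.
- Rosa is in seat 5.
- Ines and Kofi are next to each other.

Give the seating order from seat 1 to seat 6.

From clues 1–2: Maeve is in {1,6}.
From clues 1–4: Maeve → seat 1, Kofi → seat 4, Rosa → seat 5, Hollis → seat 6.
From clues 1–5: Dana → seat 2, Ines → seat 3.

Maeve, Dana, Ines, Kofi, Rosa, Hollis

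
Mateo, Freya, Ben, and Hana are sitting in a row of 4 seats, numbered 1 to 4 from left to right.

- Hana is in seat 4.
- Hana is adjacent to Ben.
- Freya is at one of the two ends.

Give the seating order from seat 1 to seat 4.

Freya, Mateo, Ben, Hana

From clue 1: Hana → seat 4.
From clues 1–2: Ben → seat 3.
From clues 1–3: Freya → seat 1, Mateo → seat 2.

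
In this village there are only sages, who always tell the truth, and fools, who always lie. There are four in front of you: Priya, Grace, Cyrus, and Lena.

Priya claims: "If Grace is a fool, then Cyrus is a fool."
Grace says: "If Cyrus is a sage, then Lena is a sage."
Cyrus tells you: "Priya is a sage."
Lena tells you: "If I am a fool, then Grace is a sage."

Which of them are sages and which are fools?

Priya: sage, Grace: sage, Cyrus: sage, Lena: sage

Consider Priya. Suppose Priya is a fool.
Then no assignment of the remaining roles makes every statement match its speaker's type — contradiction.
So Priya is a sage.
With that fixed, Cyrus's statement is true, so Cyrus is a sage.
Consider Grace. Suppose Grace is a fool.
Then Priya's statement comes out false, contradicting Priya being a sage.
So Grace is a sage.
With that fixed, Lena's statement is true, so Lena is a sage.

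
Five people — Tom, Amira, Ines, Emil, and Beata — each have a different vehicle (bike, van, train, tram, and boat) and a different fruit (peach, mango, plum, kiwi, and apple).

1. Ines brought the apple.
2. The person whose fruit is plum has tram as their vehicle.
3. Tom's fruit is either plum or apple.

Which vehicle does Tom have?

tram

With clues 1–3, bike, boat, train, and van are impossible for Tom's vehicle.
That leaves tram.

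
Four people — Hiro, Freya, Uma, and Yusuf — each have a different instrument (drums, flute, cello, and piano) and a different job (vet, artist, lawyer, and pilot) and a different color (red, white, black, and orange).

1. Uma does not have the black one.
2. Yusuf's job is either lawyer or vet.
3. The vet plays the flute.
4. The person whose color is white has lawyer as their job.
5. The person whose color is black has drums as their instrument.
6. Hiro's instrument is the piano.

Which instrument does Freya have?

drums

With clues 1–6, cello, flute, and piano are impossible for Freya's instrument.
That leaves drums.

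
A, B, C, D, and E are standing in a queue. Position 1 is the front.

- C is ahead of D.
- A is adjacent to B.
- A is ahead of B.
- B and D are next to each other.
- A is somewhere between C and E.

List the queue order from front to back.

From clue 1: C is in {1,2,3,4}.
From clues 1–3: A is in {1,2,3,4}.
From clues 1–4: A is in {2,3}.
From clues 1–5: C → position 1, A → position 2, B → position 3, D → position 4, E → position 5.

C, A, B, D, E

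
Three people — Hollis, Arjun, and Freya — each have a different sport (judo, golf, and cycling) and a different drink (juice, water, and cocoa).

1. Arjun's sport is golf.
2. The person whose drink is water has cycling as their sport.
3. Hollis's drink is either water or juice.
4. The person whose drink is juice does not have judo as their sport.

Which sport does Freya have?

judo

Clue 1 rules out golf for Freya's sport.
With clues 1–4, cycling is impossible for Freya's sport.
That leaves judo.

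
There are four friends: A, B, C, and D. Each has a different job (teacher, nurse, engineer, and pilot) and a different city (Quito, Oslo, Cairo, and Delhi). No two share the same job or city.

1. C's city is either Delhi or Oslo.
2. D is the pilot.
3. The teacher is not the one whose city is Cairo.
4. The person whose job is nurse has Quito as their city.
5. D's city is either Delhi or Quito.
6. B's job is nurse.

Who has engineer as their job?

A

With clues 1–2, D is impossible for the one with job engineer.
With clues 1–5, C is impossible for the one with job engineer.
With clues 1–6, B is impossible for the one with job engineer.
That leaves A.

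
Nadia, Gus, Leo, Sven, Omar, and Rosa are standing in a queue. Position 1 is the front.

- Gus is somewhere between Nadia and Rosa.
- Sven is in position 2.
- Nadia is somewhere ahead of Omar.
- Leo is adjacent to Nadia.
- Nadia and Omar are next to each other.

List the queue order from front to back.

From clue 1: Gus is in {2,3,4,5}.
From clues 1–2: Sven → position 2.
From clues 1–3: Gus is in {3,4,5}.
From clues 1–4: Rosa → position 1, Gus → position 3, Omar → position 6.
From clues 1–5: Leo → position 4, Nadia → position 5.

Rosa, Sven, Gus, Leo, Nadia, Omar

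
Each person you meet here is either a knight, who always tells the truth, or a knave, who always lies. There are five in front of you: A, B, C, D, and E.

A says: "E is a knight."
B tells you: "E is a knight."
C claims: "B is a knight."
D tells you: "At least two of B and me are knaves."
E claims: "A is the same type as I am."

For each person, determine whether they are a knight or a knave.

A: knight, B: knight, C: knight, D: knave, E: knight

Consider A. Suppose A is a knave.
Then whichever role E has, E's statement has the wrong truth value — contradiction.
So A is a knight.
Consider B. Suppose B is a knave.
Then whichever role D has, D's statement has the wrong truth value — contradiction.
So B is a knight.
With that fixed, C's statement is true, so C is a knight.
With that fixed, D's statement is false, so D is a knave.
Consider E. Suppose E is a knave.
Then A's statement comes out false, contradicting A being a knight.
So E is a knight.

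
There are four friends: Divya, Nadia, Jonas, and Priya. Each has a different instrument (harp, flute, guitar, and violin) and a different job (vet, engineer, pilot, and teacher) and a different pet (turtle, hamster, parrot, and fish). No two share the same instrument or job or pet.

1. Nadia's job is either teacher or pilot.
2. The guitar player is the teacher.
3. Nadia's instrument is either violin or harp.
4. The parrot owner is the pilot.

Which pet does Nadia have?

With clues 1–4, fish, hamster, and turtle are impossible for Nadia's pet.
That leaves parrot.

parrot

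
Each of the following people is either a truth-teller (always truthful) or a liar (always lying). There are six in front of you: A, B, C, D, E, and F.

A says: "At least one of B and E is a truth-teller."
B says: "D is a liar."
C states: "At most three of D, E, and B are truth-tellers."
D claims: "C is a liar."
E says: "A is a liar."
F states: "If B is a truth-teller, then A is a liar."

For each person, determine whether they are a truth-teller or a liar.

Regardless of anyone's role, C's statement is true, so C is a truth-teller.
With that fixed, D's statement is false, so D is a liar.
With that fixed, B's statement is true, so B is a truth-teller.
With that fixed, A's statement is true, so A is a truth-teller.
With that fixed, E's statement is false, so E is a liar.
With that fixed, F's statement is false, so F is a liar.

A: truth-teller, B: truth-teller, C: truth-teller, D: liar, E: liar, F: liar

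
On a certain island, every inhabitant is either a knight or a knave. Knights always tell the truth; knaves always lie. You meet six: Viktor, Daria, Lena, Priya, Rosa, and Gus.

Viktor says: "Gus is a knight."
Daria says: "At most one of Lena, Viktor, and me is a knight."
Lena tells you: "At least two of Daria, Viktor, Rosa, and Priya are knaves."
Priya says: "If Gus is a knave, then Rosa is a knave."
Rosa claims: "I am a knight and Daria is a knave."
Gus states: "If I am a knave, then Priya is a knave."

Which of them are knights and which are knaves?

Consider Viktor. Suppose Viktor is a knave.
Then no assignment of the remaining roles makes every statement match its speaker's type — contradiction.
So Viktor is a knight.
Consider Daria. Suppose Daria is a knight.
Then Daria's own statement would have to be true, but it can't be — contradiction.
So Daria is a knave.
Consider Lena. Suppose Lena is a knave.
Then Daria's statement comes out true, contradicting Daria being a knave.
So Lena is a knight.
Consider Priya. Suppose Priya is a knave.
Then no assignment of the remaining roles makes every statement match its speaker's type — contradiction.
So Priya is a knight.
Consider Rosa. Suppose Rosa is a knight.
Then Lena's statement comes out false, contradicting Lena being a knight.
So Rosa is a knave.
Consider Gus. Suppose Gus is a knave.
Then Viktor's statement comes out false, contradicting Viktor being a knight.
So Gus is a knight.

Viktor: knight, Daria: knave, Lena: knight, Priya: knight, Rosa: knave, Gus: knight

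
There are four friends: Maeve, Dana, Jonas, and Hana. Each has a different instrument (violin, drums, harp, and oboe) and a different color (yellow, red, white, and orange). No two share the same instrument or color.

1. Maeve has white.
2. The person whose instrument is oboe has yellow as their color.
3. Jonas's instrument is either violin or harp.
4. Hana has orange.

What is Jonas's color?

Clue 1 rules out white for Jonas's color.
With clues 1–3, yellow is impossible for Jonas's color.
With clues 1–4, orange is impossible for Jonas's color.
That leaves red.

red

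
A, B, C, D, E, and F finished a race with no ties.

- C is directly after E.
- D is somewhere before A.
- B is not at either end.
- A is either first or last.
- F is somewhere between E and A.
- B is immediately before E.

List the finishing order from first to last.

D, B, E, C, F, A

From clue 1: C is in {2,3,4,5,6}.
From clues 1–2: A is in {2,3,4,5,6}.
From clues 1–3: B is in {2,3,4,5}.
From clues 1–4: A → place 6.
From clues 1–5: C is in {2,3,4}.
From clues 1–6: D → place 1, B → place 2, E → place 3, C → place 4, F → place 5.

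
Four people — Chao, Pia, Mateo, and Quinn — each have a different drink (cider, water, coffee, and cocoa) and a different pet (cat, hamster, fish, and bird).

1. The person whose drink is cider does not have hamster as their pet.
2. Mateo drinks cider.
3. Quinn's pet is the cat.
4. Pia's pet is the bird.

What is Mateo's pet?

fish

With clues 1–2, hamster is impossible for Mateo's pet.
With clues 1–3, cat is impossible for Mateo's pet.
With clues 1–4, bird is impossible for Mateo's pet.
That leaves fish.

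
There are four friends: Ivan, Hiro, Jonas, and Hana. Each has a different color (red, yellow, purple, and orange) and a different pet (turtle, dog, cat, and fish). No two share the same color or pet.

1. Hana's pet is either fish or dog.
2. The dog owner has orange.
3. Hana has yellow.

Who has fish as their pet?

Hana

With clues 1–3, Hiro, Ivan, and Jonas are impossible for the one with pet fish.
That leaves Hana.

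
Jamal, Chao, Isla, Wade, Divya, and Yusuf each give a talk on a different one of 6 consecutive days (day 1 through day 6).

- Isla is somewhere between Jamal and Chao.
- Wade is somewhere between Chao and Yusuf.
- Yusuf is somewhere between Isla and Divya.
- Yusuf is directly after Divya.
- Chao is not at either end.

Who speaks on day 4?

With clues 1–4, Divya is ruled out for day 4.
With clues 1–5, Isla, Jamal, Wade, and Yusuf are ruled out for day 4.
So day 4 is Chao.

Chao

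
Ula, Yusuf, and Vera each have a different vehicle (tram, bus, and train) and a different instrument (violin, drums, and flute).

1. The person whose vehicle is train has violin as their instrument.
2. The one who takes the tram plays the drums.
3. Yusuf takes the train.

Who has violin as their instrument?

With clues 1–3, Ula and Vera are impossible for the one with instrument violin.
That leaves Yusuf.

Yusuf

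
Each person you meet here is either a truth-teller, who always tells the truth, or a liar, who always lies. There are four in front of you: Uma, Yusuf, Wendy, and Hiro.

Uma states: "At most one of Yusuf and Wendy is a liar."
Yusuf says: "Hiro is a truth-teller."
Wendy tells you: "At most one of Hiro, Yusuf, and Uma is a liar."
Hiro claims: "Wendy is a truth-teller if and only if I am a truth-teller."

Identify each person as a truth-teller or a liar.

Consider Uma. Suppose Uma is a liar.
Then no assignment of the remaining roles makes every statement match its speaker's type — contradiction.
So Uma is a truth-teller.
Consider Yusuf. Suppose Yusuf is a liar.
Then no assignment of the remaining roles makes every statement match its speaker's type — contradiction.
So Yusuf is a truth-teller.
With that fixed, Wendy's statement is true, so Wendy is a truth-teller.
Consider Hiro. Suppose Hiro is a liar.
Then Yusuf's statement comes out false, contradicting Yusuf being a truth-teller.
So Hiro is a truth-teller.

Uma: truth-teller, Yusuf: truth-teller, Wendy: truth-teller, Hiro: truth-teller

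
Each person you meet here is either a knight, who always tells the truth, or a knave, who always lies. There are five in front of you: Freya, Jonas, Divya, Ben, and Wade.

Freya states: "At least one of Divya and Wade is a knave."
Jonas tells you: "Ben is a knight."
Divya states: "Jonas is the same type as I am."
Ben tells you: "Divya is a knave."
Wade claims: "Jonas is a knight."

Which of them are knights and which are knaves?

Freya: knight, Jonas: knight, Divya: knave, Ben: knight, Wade: knight

Consider Freya. Suppose Freya is a knave.
Then no assignment of the remaining roles makes every statement match its speaker's type — contradiction.
So Freya is a knight.
Consider Jonas. Suppose Jonas is a knave.
Then whichever role Divya has, Divya's statement has the wrong truth value — contradiction.
So Jonas is a knight.
With that fixed, Wade's statement is true, so Wade is a knight.
Consider Divya. Suppose Divya is a knight.
Then Freya's statement comes out false, contradicting Freya being a knight.
So Divya is a knave.
With that fixed, Ben's statement is true, so Ben is a knight.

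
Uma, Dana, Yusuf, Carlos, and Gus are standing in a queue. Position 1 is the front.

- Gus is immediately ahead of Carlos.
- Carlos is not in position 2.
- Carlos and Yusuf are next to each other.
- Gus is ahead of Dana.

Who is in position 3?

With clues 1–3, Dana, Uma, and Yusuf are ruled out for position 3.
With clues 1–4, Gus is ruled out for position 3.
So position 3 is Carlos.

Carlos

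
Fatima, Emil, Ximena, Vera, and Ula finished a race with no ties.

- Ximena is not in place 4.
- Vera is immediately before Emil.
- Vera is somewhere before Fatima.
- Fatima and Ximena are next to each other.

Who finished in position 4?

Fatima

With clue 1, Ximena is ruled out for place 4.
With clues 1–3, Vera is ruled out for place 4.
With clues 1–4, Emil and Ula are ruled out for place 4.
So place 4 is Fatima.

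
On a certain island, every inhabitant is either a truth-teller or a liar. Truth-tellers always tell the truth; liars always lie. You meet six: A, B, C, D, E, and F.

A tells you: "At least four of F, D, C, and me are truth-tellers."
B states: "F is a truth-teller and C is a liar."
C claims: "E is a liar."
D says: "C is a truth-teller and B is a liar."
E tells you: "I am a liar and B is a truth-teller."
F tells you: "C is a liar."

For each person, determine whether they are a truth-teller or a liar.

Consider A. Suppose A is a truth-teller.
Then no assignment of the remaining roles makes every statement match its speaker's type — contradiction.
So A is a liar.
Consider B. Suppose B is a truth-teller.
Then whichever role E has, E's statement has the wrong truth value — contradiction.
So B is a liar.
With that fixed, E's statement is false, so E is a liar.
With that fixed, C's statement is true, so C is a truth-teller.
With that fixed, D's statement is true, so D is a truth-teller.
With that fixed, F's statement is false, so F is a liar.

A: liar, B: liar, C: truth-teller, D: truth-teller, E: liar, F: liar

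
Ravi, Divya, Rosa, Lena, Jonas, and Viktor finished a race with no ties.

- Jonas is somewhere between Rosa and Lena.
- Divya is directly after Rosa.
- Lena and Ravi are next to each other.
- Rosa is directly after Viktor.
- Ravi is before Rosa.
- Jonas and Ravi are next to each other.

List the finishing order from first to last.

From clue 1: Jonas is in {2,3,4,5}.
From clues 1–3: Jonas is in {3,4}.
From clues 1–4: Divya is in {3,6}.
From clues 1–5: Jonas → place 3, Viktor → place 4, Rosa → place 5, Divya → place 6.
From clues 1–6: Lena → place 1, Ravi → place 2.

Lena, Ravi, Jonas, Viktor, Rosa, Divya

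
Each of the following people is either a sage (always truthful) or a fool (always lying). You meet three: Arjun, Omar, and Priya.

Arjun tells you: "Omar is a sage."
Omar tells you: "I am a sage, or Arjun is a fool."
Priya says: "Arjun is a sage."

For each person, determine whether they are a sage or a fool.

Arjun: sage, Omar: sage, Priya: sage

Consider Arjun. Suppose Arjun is a fool.
Then no assignment of the remaining roles makes every statement match its speaker's type — contradiction.
So Arjun is a sage.
With that fixed, Priya's statement is true, so Priya is a sage.
Consider Omar. Suppose Omar is a fool.
Then Arjun's statement comes out false, contradicting Arjun being a sage.
So Omar is a sage.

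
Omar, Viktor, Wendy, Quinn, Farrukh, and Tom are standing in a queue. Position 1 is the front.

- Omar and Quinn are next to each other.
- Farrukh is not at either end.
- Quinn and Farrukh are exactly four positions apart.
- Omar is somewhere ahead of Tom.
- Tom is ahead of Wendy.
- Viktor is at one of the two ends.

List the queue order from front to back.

Quinn, Omar, Tom, Wendy, Farrukh, Viktor

From clues 1–2: Farrukh is in {2,3,4,5}.
From clues 1–3: Omar is in {2,5}.
From clues 1–4: Quinn → position 1, Omar → position 2, Farrukh → position 5.
From clues 1–5: Wendy is in {4,6}.
From clues 1–6: Tom → position 3, Wendy → position 4, Viktor → position 6.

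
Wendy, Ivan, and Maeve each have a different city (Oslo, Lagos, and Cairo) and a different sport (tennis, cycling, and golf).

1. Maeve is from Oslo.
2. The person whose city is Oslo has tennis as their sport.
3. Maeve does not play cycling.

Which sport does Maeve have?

tennis

With clues 1–2, cycling and golf are impossible for Maeve's sport.
That leaves tennis.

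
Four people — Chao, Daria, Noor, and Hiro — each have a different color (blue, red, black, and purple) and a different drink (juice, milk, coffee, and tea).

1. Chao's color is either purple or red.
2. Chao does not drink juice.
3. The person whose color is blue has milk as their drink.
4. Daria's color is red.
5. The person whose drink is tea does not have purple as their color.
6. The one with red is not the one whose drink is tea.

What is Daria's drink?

juice

With clues 1–4, milk is impossible for Daria's drink.
With clues 1–5, coffee is impossible for Daria's drink.
With clues 1–6, tea is impossible for Daria's drink.
That leaves juice.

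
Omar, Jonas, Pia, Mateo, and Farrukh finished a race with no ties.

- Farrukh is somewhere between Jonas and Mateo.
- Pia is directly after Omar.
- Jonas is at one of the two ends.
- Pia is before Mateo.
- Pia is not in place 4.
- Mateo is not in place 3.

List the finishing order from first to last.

From clue 1: Farrukh is in {2,3,4}.
From clues 1–2: Farrukh is in {2,4}.
From clues 1–3: Jonas is in {1,5}.
From clues 1–5: Farrukh → place 4.
From clues 1–6: Jonas → place 1, Omar → place 2, Pia → place 3, Mateo → place 5.

Jonas, Omar, Pia, Farrukh, Mateo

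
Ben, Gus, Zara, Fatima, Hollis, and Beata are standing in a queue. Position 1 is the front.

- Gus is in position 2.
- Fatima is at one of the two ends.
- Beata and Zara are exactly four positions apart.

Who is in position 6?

Fatima

With clue 1, Gus is ruled out for position 6.
With clues 1–3, Beata, Ben, Hollis, and Zara are ruled out for position 6.
So position 6 is Fatima.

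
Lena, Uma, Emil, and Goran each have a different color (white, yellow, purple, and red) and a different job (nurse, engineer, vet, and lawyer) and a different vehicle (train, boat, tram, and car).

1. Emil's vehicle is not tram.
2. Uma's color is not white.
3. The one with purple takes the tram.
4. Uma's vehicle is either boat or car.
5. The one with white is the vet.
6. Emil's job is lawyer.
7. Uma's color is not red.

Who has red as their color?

With clues 1–6, Goran and Lena are impossible for the one with color red.
With clues 1–7, Uma is impossible for the one with color red.
That leaves Emil.

Emil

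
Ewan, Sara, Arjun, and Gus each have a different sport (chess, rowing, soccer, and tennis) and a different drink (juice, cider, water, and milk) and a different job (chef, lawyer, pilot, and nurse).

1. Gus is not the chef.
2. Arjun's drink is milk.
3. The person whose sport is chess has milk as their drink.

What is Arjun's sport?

chess

With clues 1–3, rowing, soccer, and tennis are impossible for Arjun's sport.
That leaves chess.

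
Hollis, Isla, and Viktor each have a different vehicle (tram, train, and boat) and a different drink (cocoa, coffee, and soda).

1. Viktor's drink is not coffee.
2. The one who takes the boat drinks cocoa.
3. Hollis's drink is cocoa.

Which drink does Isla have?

With clues 1–3, cocoa and soda are impossible for Isla's drink.
That leaves coffee.

coffee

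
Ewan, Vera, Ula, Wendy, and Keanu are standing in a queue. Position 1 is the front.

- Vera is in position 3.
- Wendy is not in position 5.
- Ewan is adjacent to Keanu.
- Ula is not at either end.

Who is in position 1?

Wendy

With clue 1, Vera is ruled out for position 1.
With clues 1–4, Ewan, Keanu, and Ula are ruled out for position 1.
So position 1 is Wendy.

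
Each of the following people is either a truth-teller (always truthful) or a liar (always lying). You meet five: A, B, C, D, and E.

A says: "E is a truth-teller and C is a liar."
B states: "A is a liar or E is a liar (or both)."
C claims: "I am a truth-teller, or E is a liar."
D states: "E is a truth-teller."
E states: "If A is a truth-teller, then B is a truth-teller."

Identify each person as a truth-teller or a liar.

A: liar, B: truth-teller, C: truth-teller, D: truth-teller, E: truth-teller

Consider A. Suppose A is a truth-teller.
Then no assignment of the remaining roles makes every statement match its speaker's type — contradiction.
So A is a liar.
With that fixed, B's statement is true, so B is a truth-teller.
With that fixed, E's statement is true, so E is a truth-teller.
With that fixed, D's statement is true, so D is a truth-teller.
Consider C. Suppose C is a liar.
Then A's statement comes out true, contradicting A being a liar.
So C is a truth-teller.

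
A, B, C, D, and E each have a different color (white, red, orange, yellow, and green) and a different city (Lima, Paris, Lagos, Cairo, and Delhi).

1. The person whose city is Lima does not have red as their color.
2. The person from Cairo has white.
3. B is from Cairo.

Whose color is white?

B

With clues 1–3, A, C, D, and E are impossible for the one with color white.
That leaves B.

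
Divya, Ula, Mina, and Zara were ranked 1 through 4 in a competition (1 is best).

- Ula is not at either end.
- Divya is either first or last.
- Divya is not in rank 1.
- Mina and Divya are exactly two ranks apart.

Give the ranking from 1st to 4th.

Zara, Mina, Ula, Divya

From clue 1: Ula is in {2,3}.
From clues 1–2: Divya is in {1,4}.
From clues 1–3: Divya → rank 4.
From clues 1–4: Zara → rank 1, Mina → rank 2, Ula → rank 3.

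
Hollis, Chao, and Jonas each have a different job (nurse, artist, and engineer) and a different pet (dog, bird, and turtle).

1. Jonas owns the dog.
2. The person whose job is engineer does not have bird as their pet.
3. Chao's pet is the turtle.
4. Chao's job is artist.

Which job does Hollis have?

nurse

With clues 1–3, engineer is impossible for Hollis's job.
With clues 1–4, artist is impossible for Hollis's job.
That leaves nurse.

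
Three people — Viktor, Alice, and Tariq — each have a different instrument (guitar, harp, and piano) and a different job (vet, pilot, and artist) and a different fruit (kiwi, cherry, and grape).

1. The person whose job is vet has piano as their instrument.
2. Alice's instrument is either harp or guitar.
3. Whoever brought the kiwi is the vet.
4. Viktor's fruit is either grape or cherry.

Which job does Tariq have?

vet

With clues 1–4, artist and pilot are impossible for Tariq's job.
That leaves vet.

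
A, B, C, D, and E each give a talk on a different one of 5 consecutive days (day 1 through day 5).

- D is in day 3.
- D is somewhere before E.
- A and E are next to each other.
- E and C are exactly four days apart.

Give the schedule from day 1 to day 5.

From clue 1: D → day 3.
From clues 1–2: E is in {4,5}.
From clues 1–3: A is in {4,5}.
From clues 1–4: C → day 1, B → day 2, A → day 4, E → day 5.

C, B, D, A, E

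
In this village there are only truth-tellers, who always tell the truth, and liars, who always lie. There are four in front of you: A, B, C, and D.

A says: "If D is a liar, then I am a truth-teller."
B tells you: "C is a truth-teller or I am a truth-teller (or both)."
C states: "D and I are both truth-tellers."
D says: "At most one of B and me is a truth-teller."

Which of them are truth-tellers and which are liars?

Consider A. Suppose A is a liar.
Then no assignment of the remaining roles makes every statement match its speaker's type — contradiction.
So A is a truth-teller.
Consider B. Suppose B is a truth-teller.
Then whichever role D has, D's statement has the wrong truth value — contradiction.
So B is a liar.
With that fixed, D's statement is true, so D is a truth-teller.
Consider C. Suppose C is a truth-teller.
Then B's statement comes out true, contradicting B being a liar.
So C is a liar.

A: truth-teller, B: liar, C: liar, D: truth-teller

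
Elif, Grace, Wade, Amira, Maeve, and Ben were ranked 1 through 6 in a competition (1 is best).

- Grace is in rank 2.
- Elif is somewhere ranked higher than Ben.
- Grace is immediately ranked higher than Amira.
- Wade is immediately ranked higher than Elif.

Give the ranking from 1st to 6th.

From clue 1: Grace → rank 2.
From clues 1–2: Elif is in {1,3,4,5}.
From clues 1–3: Amira → rank 3.
From clues 1–4: Maeve → rank 1, Wade → rank 4, Elif → rank 5, Ben → rank 6.

Maeve, Grace, Amira, Wade, Elif, Ben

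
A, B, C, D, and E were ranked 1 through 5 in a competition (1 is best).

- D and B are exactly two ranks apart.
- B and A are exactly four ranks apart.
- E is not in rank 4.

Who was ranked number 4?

With clues 1–2, A, B, and D are ruled out for rank 4.
With clues 1–3, E is ruled out for rank 4.
So rank 4 is C.

C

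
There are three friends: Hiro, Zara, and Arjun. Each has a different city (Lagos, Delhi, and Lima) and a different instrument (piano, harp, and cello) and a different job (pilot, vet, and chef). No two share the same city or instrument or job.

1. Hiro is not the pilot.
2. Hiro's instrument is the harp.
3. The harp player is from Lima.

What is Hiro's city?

With clues 1–3, Delhi and Lagos are impossible for Hiro's city.
That leaves Lima.

Lima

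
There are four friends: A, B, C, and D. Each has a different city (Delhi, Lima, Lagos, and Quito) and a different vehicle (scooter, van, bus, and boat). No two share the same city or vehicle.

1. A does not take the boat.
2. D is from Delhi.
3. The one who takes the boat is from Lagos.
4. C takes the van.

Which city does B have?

With clues 1–2, Delhi is impossible for B's city.
With clues 1–4, Lima and Quito are impossible for B's city.
That leaves Lagos.

Lagos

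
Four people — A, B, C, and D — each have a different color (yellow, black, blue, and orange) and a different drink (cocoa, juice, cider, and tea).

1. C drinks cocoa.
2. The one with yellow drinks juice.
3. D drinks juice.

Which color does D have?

yellow

With clues 1–3, black, blue, and orange are impossible for D's color.
That leaves yellow.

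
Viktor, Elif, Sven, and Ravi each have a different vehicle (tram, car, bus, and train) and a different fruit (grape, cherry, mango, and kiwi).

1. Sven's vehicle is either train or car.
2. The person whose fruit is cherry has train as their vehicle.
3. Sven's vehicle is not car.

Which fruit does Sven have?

cherry

With clues 1–3, grape, kiwi, and mango are impossible for Sven's fruit.
That leaves cherry.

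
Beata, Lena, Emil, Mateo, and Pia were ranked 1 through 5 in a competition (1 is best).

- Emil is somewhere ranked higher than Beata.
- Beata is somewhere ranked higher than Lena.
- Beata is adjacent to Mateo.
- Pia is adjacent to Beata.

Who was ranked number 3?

Beata

With clues 1–3, Emil, Lena, and Pia are ruled out for rank 3.
With clues 1–4, Mateo is ruled out for rank 3.
So rank 3 is Beata.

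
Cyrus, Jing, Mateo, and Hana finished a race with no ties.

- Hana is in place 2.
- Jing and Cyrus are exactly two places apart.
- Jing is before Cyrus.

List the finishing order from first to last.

Jing, Hana, Cyrus, Mateo

From clue 1: Hana → place 2.
From clues 1–2: Mateo → place 4.
From clues 1–3: Jing → place 1, Cyrus → place 3.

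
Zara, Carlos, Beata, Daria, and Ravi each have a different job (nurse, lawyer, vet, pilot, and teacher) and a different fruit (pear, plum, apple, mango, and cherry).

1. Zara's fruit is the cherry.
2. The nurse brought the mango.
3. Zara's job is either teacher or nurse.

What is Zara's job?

With clues 1–2, nurse is impossible for Zara's job.
With clues 1–3, lawyer, pilot, and vet are impossible for Zara's job.
That leaves teacher.

teacher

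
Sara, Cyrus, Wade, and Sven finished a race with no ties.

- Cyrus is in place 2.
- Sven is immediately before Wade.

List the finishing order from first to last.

From clue 1: Cyrus → place 2.
From clues 1–2: Sara → place 1, Sven → place 3, Wade → place 4.

Sara, Cyrus, Sven, Wade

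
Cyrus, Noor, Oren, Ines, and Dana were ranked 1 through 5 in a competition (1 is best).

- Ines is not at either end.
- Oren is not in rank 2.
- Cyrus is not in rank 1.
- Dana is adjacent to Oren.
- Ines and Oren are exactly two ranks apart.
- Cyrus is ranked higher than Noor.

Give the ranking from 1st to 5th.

Oren, Dana, Ines, Cyrus, Noor

From clue 1: Ines is in {2,3,4}.
From clues 1–5: Ines is in {2,3}.
From clues 1–6: Oren → rank 1, Dana → rank 2, Ines → rank 3, Cyrus → rank 4, Noor → rank 5.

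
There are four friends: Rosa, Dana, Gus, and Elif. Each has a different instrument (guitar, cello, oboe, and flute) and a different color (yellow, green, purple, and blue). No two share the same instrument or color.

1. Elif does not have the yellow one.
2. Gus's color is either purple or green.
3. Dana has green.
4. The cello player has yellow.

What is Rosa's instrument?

cello

With clues 1–4, flute, guitar, and oboe are impossible for Rosa's instrument.
That leaves cello.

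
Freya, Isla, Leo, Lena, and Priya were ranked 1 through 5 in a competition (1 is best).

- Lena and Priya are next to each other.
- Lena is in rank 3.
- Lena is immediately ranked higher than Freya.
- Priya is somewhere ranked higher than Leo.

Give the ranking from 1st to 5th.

From clues 1–2: Lena → rank 3.
From clues 1–3: Priya → rank 2, Freya → rank 4.
From clues 1–4: Isla → rank 1, Leo → rank 5.

Isla, Priya, Lena, Freya, Leo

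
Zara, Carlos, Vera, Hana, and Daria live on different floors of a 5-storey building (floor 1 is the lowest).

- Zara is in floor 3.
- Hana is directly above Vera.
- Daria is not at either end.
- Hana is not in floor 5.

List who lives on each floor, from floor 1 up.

From clue 1: Zara → floor 3.
From clues 1–2: Vera is in {1,4}.
From clues 1–3: Carlos is in {1,5}.
From clues 1–4: Vera → floor 1, Hana → floor 2, Daria → floor 4, Carlos → floor 5.

Vera, Hana, Zara, Daria, Carlos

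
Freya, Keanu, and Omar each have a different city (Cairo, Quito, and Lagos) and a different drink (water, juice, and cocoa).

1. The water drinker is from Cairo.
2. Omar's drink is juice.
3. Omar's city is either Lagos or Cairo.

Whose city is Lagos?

With clues 1–3, Freya and Keanu are impossible for the one with city Lagos.
That leaves Omar.

Omar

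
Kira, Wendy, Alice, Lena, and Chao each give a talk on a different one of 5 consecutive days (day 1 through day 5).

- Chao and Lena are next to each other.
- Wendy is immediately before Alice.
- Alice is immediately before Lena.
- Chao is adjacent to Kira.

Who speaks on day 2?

With clues 1–2, Kira is ruled out for day 2.
With clues 1–3, Chao and Lena are ruled out for day 2.
With clues 1–4, Wendy is ruled out for day 2.
So day 2 is Alice.

Alice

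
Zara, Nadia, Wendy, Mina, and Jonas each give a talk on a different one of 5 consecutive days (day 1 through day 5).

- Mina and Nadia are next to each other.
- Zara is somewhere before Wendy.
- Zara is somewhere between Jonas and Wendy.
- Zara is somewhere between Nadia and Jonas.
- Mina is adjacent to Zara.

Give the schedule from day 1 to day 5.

Jonas, Zara, Mina, Nadia, Wendy

From clues 1–2: Zara is in {1,2,3,4}.
From clues 1–3: Zara is in {2,4}.
From clues 1–4: Jonas → day 1, Zara → day 2.
From clues 1–5: Mina → day 3, Nadia → day 4, Wendy → day 5.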